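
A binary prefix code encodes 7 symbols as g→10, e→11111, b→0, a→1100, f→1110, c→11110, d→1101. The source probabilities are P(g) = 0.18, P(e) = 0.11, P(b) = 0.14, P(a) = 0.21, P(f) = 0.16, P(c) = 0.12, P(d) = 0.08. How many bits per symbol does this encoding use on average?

L̄ = Σ pᵢ·ℓᵢ = 0.18·2 + 0.11·5 + 0.14·1 + 0.21·4 + 0.16·4 + 0.12·5 + 0.08·4 = 3.45 bits/symbol.

3.45 bits/symbol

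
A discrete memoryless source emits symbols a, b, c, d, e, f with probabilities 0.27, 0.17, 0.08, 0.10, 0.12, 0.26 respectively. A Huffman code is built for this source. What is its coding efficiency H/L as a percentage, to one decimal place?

98.8%

Entropy H = −Σ p log₂ p ≈ 2.4407 bits.
Huffman merges: 2/25+1/10→9/50; 3/25+17/100→29/100; 9/50+13/50→11/25; 27/100+29/100→14/25; 11/25+14/25→1. L = 247/100 ≈ 2.4700.
Efficiency = H/L = 2.4407/2.4700 = 98.8%.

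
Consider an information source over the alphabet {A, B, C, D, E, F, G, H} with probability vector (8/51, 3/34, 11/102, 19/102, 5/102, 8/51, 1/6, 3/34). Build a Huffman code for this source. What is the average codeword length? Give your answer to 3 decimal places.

2.951 bits/symbol

Repeatedly combine the two least-probable nodes; the expected code length is the sum of the merged weights.
merge 5/102 + 3/34 → 7/51
merge 3/34 + 11/102 → 10/51
merge 7/51 + 8/51 → 5/17
merge 8/51 + 1/6 → 11/34
merge 19/102 + 10/51 → 13/34
merge 5/17 + 11/34 → 21/34
merge 13/34 + 21/34 → 1
L = 7/51 + 10/51 + 5/17 + 11/34 + 13/34 + 21/34 + 1 = 301/102 ≈ 2.951 bits/symbol.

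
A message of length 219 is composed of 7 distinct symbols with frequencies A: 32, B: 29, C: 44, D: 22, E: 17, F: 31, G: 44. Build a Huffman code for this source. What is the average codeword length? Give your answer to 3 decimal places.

2.776 bits/symbol

Probabilities are the counts divided by 219.
Repeatedly combine the two least-probable nodes; the expected code length is the sum of the merged weights.
merge 17/219 + 22/219 → 13/73
merge 29/219 + 31/219 → 20/73
merge 32/219 + 13/73 → 71/219
merge 44/219 + 44/219 → 88/219
merge 20/73 + 71/219 → 131/219
merge 88/219 + 131/219 → 1
L = 13/73 + 20/73 + 71/219 + 88/219 + 131/219 + 1 = 608/219 ≈ 2.776 bits/symbol.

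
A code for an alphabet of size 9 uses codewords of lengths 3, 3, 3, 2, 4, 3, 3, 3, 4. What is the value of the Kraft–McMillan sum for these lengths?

With common denominator 2^4 = 16: Σ 2^(−ℓᵢ) = 2/16 + 2/16 + 2/16 + 4/16 + 1/16 + 2/16 + 2/16 + 2/16 + 1/16 = 18/16 = 1.125.

1.125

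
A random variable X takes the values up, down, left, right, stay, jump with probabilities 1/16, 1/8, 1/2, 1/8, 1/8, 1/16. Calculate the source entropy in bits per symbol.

2.125 bits

Each probability is a power of 1/2, so log₂(1/p) is an integer.
H = Σ p·log₂(1/p) = 1/16·4 + 1/8·3 + 1/2·1 + 1/8·3 + 1/8·3 + 1/16·4 = 2.125 bits.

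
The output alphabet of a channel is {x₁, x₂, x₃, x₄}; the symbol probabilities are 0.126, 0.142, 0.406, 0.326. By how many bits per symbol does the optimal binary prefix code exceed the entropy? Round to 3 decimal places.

0.030 bits

Entropy H = −Σ p log₂ p ≈ 1.8316 bits.
Huffman merges: 63/500+71/500→67/250; 67/250+163/500→297/500; 203/500+297/500→1. L = 931/500 ≈ 1.8620.
L − H = 1.8620 − 1.8316 = 0.030 bits.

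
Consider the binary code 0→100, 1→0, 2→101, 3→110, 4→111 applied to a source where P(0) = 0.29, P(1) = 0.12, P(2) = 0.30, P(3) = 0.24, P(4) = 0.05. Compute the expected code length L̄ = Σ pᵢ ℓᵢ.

L̄ = Σ pᵢ·ℓᵢ = 0.29·3 + 0.12·1 + 0.30·3 + 0.24·3 + 0.05·3 = 2.76 bits/symbol.

2.76 bits/symbol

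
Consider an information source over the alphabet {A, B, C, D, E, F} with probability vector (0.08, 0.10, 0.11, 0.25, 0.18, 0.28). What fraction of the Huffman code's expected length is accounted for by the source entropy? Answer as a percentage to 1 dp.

Entropy H = −Σ p log₂ p ≈ 2.4335 bits.
Huffman merges: 2/25+1/10→9/50; 11/100+9/50→29/100; 9/50+1/4→43/100; 7/25+29/100→57/100; 43/100+57/100→1. L = 247/100 ≈ 2.4700.
Efficiency = H/L = 2.4335/2.4700 = 98.5%.

98.5%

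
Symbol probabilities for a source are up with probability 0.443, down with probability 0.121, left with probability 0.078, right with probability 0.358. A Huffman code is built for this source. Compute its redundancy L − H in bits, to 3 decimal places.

Entropy H = −Σ p log₂ p ≈ 1.7066 bits.
Huffman merges: 39/500+121/1000→199/1000; 199/1000+179/500→557/1000; 443/1000+557/1000→1. L = 439/250 ≈ 1.7560.
L − H = 1.7560 − 1.7066 = 0.049 bits.

0.049 bits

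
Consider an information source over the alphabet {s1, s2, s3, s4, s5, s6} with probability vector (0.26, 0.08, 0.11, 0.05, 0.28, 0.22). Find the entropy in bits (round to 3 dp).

2.358 bits

H = −Σ pᵢ log₂ pᵢ.
−0.26·log₂(0.26) = 0.5053
−0.08·log₂(0.08) = 0.2915
−0.11·log₂(0.11) = 0.3503
−0.05·log₂(0.05) = 0.2161
−0.28·log₂(0.28) = 0.5142
−0.22·log₂(0.22) = 0.4806
Sum ≈ 2.3580 → 2.358 bits.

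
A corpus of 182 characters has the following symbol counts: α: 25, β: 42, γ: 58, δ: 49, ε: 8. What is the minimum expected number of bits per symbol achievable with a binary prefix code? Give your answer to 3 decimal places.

Probabilities are the counts divided by 182.
Repeatedly combine the two least-probable nodes; the expected code length is the sum of the merged weights.
merge 4/91 + 25/182 → 33/182
merge 33/182 + 3/13 → 75/182
merge 7/26 + 29/91 → 107/182
merge 75/182 + 107/182 → 1
L = 33/182 + 75/182 + 107/182 + 1 = 397/182 ≈ 2.181 bits/symbol.

2.181 bits/symbol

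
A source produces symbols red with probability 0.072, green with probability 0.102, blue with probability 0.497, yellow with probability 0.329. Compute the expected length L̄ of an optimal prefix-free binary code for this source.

1.677 bits/symbol

Repeatedly combine the two least-probable nodes; the expected code length is the sum of the merged weights.
merge 9/125 + 51/500 → 87/500
merge 87/500 + 329/1000 → 503/1000
merge 497/1000 + 503/1000 → 1
L = 87/500 + 503/1000 + 1 = 1677/1000 = 1.677 bits/symbol.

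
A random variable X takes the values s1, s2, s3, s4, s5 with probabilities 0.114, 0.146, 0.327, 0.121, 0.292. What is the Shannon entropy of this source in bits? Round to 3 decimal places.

H = −Σ pᵢ log₂ pᵢ.
−0.114·log₂(0.114) = 0.3571
−0.146·log₂(0.146) = 0.4053
−0.327·log₂(0.327) = 0.5273
−0.121·log₂(0.121) = 0.3687
−0.292·log₂(0.292) = 0.5186
Sum ≈ 2.1770 → 2.177 bits.

2.177 bits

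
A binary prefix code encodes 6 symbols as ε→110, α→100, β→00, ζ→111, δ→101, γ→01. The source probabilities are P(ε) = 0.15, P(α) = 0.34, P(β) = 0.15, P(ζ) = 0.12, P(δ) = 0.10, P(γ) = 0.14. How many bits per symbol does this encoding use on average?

L̄ = Σ pᵢ·ℓᵢ = 0.15·3 + 0.34·3 + 0.15·2 + 0.12·3 + 0.10·3 + 0.14·2 = 2.71 bits/symbol.

2.71 bits/symbol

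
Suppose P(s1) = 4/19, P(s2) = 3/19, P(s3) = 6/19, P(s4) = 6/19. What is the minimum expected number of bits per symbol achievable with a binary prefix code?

2 bits/symbol

Repeatedly combine the two least-probable nodes; the expected code length is the sum of the merged weights.
merge 3/19 + 4/19 → 7/19
merge 6/19 + 6/19 → 12/19
merge 7/19 + 12/19 → 1
L = 7/19 + 12/19 + 1 = 2 bits/symbol.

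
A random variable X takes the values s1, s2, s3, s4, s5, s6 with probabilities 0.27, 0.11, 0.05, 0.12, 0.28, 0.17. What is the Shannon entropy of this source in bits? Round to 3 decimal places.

H = −Σ pᵢ log₂ pᵢ.
−0.27·log₂(0.27) = 0.5100
−0.11·log₂(0.11) = 0.3503
−0.05·log₂(0.05) = 0.2161
−0.12·log₂(0.12) = 0.3671
−0.28·log₂(0.28) = 0.5142
−0.17·log₂(0.17) = 0.4346
Sum ≈ 2.3923 → 2.392 bits.

2.392 bits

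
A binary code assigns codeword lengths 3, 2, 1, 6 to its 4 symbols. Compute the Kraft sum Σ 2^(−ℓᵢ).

0.890625

With common denominator 2^6 = 64: Σ 2^(−ℓᵢ) = 8/64 + 16/64 + 32/64 + 1/64 = 57/64 = 0.890625.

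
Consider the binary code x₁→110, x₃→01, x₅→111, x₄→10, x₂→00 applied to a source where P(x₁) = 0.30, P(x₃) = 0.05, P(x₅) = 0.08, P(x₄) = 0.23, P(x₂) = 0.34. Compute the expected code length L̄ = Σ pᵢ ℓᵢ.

2.38 bits/symbol

L̄ = Σ pᵢ·ℓᵢ = 0.30·3 + 0.05·2 + 0.08·3 + 0.23·2 + 0.34·2 = 2.38 bits/symbol.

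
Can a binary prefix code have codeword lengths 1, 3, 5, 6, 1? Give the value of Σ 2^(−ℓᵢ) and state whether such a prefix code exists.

1.171875; no

With common denominator 2^6 = 64: Σ 2^(−ℓᵢ) = 32/64 + 8/64 + 2/64 + 1/64 + 32/64 = 75/64 = 1.171875.
Kraft's inequality requires Σ ≤ 1; here Σ = 1.171875 > 1, so no such prefix code exists.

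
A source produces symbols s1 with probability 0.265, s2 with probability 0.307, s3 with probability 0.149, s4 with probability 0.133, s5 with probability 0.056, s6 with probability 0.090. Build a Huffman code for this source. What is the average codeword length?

Repeatedly combine the two least-probable nodes; the expected code length is the sum of the merged weights.
merge 7/125 + 9/100 → 73/500
merge 133/1000 + 73/500 → 279/1000
merge 149/1000 + 53/200 → 207/500
merge 279/1000 + 307/1000 → 293/500
merge 207/500 + 293/500 → 1
L = 73/500 + 279/1000 + 207/500 + 293/500 + 1 = 97/40 = 2.425 bits/symbol.

2.425 bits/symbol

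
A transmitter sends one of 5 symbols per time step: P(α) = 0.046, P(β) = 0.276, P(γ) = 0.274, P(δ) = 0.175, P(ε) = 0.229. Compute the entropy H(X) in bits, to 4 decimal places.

2.1557 bits

H = −Σ pᵢ log₂ pᵢ.
−0.046·log₂(0.046) = 0.2043
−0.276·log₂(0.276) = 0.5126
−0.274·log₂(0.274) = 0.5118
−0.175·log₂(0.175) = 0.4401
−0.229·log₂(0.229) = 0.4870
Sum ≈ 2.1557 → 2.1557 bits.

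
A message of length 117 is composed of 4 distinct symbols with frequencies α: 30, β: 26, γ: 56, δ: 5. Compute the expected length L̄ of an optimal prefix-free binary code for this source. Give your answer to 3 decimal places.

1.786 bits/symbol

Probabilities are the counts divided by 117.
Repeatedly combine the two least-probable nodes; the expected code length is the sum of the merged weights.
merge 5/117 + 2/9 → 31/117
merge 10/39 + 31/117 → 61/117
merge 56/117 + 61/117 → 1
L = 31/117 + 61/117 + 1 = 209/117 ≈ 1.786 bits/symbol.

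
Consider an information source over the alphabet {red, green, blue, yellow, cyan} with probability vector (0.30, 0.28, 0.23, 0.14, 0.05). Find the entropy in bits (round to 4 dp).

2.1362 bits

H = −Σ pᵢ log₂ pᵢ.
−0.30·log₂(0.30) = 0.5211
−0.28·log₂(0.28) = 0.5142
−0.23·log₂(0.23) = 0.4877
−0.14·log₂(0.14) = 0.3971
−0.05·log₂(0.05) = 0.2161
Sum ≈ 2.1362 → 2.1362 bits.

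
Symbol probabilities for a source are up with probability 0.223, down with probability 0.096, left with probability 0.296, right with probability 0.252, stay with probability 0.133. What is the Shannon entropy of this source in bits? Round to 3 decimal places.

H = −Σ pᵢ log₂ pᵢ.
−0.223·log₂(0.223) = 0.4828
−0.096·log₂(0.096) = 0.3246
−0.296·log₂(0.296) = 0.5199
−0.252·log₂(0.252) = 0.5011
−0.133·log₂(0.133) = 0.3871
Sum ≈ 2.2154 → 2.215 bits.

2.215 bits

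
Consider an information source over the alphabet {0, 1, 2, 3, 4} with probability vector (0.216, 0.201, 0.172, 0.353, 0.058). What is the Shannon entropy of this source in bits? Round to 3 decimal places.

H = −Σ pᵢ log₂ pᵢ.
−0.216·log₂(0.216) = 0.4776
−0.201·log₂(0.201) = 0.4653
−0.172·log₂(0.172) = 0.4368
−0.353·log₂(0.353) = 0.5303
−0.058·log₂(0.058) = 0.2383
Sum ≈ 2.1482 → 2.148 bits.

2.148 bits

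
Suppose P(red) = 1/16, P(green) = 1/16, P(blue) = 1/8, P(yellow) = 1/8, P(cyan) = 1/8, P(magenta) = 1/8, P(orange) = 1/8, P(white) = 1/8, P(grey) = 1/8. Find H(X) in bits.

Each probability is a power of 1/2, so log₂(1/p) is an integer.
H = Σ p·log₂(1/p) = 1/16·4 + 1/16·4 + 1/8·3 + 1/8·3 + 1/8·3 + 1/8·3 + 1/8·3 + 1/8·3 + 1/8·3 = 3.125 bits.

3.125 bits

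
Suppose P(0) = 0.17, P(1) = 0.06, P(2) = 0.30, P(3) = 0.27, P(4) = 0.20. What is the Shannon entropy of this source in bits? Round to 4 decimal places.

H = −Σ pᵢ log₂ pᵢ.
−0.17·log₂(0.17) = 0.4346
−0.06·log₂(0.06) = 0.2435
−0.30·log₂(0.30) = 0.5211
−0.27·log₂(0.27) = 0.5100
−0.20·log₂(0.20) = 0.4644
Sum ≈ 2.1736 → 2.1736 bits.

2.1736 bits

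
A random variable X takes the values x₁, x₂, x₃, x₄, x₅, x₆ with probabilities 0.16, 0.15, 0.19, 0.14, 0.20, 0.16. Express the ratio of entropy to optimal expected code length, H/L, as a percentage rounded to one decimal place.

98.6%

Entropy H = −Σ p log₂ p ≈ 2.5733 bits.
Huffman merges: 7/50+3/20→29/100; 4/25+4/25→8/25; 19/100+1/5→39/100; 29/100+8/25→61/100; 39/100+61/100→1. L = 261/100 ≈ 2.6100.
Efficiency = H/L = 2.5733/2.6100 = 98.6%.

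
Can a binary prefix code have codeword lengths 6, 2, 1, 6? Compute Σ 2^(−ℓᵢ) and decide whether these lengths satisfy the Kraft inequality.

With common denominator 2^6 = 64: Σ 2^(−ℓᵢ) = 1/64 + 16/64 + 32/64 + 1/64 = 50/64 = 0.78125.
Kraft's inequality requires Σ ≤ 1; here Σ = 0.78125 ≤ 1, so such a prefix code exists.

0.78125; yes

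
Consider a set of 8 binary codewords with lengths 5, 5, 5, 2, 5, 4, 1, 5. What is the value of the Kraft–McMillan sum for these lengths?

0.96875

With common denominator 2^5 = 32: Σ 2^(−ℓᵢ) = 1/32 + 1/32 + 1/32 + 8/32 + 1/32 + 2/32 + 16/32 + 1/32 = 31/32 = 0.96875.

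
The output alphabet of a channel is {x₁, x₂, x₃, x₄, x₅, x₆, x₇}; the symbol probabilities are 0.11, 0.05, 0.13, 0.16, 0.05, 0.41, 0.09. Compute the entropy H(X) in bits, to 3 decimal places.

H = −Σ pᵢ log₂ pᵢ.
−0.11·log₂(0.11) = 0.3503
−0.05·log₂(0.05) = 0.2161
−0.13·log₂(0.13) = 0.3826
−0.16·log₂(0.16) = 0.4230
−0.05·log₂(0.05) = 0.2161
−0.41·log₂(0.41) = 0.5274
−0.09·log₂(0.09) = 0.3127
Sum ≈ 2.4282 → 2.428 bits.

2.428 bits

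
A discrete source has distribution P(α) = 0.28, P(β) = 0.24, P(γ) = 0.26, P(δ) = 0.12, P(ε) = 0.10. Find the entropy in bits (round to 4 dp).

H = −Σ pᵢ log₂ pᵢ.
−0.28·log₂(0.28) = 0.5142
−0.24·log₂(0.24) = 0.4941
−0.26·log₂(0.26) = 0.5053
−0.12·log₂(0.12) = 0.3671
−0.10·log₂(0.10) = 0.3322
Sum ≈ 2.2129 → 2.2129 bits.

2.2129 bits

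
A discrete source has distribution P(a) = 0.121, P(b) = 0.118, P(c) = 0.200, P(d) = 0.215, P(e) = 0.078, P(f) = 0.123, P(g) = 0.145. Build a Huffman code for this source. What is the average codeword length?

2.781 bits/symbol

Repeatedly combine the two least-probable nodes; the expected code length is the sum of the merged weights.
merge 39/500 + 59/500 → 49/250
merge 121/1000 + 123/1000 → 61/250
merge 29/200 + 49/250 → 341/1000
merge 1/5 + 43/200 → 83/200
merge 61/250 + 341/1000 → 117/200
merge 83/200 + 117/200 → 1
L = 49/250 + 61/250 + 341/1000 + 83/200 + 117/200 + 1 = 2781/1000 = 2.781 bits/symbol.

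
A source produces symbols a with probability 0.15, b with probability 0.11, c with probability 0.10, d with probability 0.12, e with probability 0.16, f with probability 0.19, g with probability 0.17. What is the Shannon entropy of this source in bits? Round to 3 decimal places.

H = −Σ pᵢ log₂ pᵢ.
−0.15·log₂(0.15) = 0.4105
−0.11·log₂(0.11) = 0.3503
−0.10·log₂(0.10) = 0.3322
−0.12·log₂(0.12) = 0.3671
−0.16·log₂(0.16) = 0.4230
−0.19·log₂(0.19) = 0.4552
−0.17·log₂(0.17) = 0.4346
Sum ≈ 2.7729 → 2.773 bits.

2.773 bits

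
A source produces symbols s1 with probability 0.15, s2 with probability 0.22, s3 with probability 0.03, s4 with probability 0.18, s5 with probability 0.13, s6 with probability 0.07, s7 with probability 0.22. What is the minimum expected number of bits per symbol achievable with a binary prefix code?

Repeatedly combine the two least-probable nodes; the expected code length is the sum of the merged weights.
merge 3/100 + 7/100 → 1/10
merge 1/10 + 13/100 → 23/100
merge 3/20 + 9/50 → 33/100
merge 11/50 + 11/50 → 11/25
merge 23/100 + 33/100 → 14/25
merge 11/25 + 14/25 → 1
L = 1/10 + 23/100 + 33/100 + 11/25 + 14/25 + 1 = 133/50 = 2.66 bits/symbol.

2.66 bits/symbol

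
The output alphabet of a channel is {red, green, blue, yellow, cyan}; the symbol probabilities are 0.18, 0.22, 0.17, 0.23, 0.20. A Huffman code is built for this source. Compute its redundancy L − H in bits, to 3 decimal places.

Entropy H = −Σ p log₂ p ≈ 2.3125 bits.
Huffman merges: 17/100+9/50→7/20; 1/5+11/50→21/50; 23/100+7/20→29/50; 21/50+29/50→1. L = 47/20 ≈ 2.3500.
L − H = 2.3500 − 2.3125 = 0.037 bits.

0.037 bits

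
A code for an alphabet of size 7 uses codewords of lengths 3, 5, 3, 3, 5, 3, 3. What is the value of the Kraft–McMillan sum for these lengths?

0.6875

With common denominator 2^5 = 32: Σ 2^(−ℓᵢ) = 4/32 + 1/32 + 4/32 + 4/32 + 1/32 + 4/32 + 4/32 = 22/32 = 0.6875.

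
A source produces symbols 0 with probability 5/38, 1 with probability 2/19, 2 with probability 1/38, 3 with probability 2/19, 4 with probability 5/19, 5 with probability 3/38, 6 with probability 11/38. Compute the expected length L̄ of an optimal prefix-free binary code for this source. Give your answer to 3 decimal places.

2.553 bits/symbol

Repeatedly combine the two least-probable nodes; the expected code length is the sum of the merged weights.
merge 1/38 + 3/38 → 2/19
merge 2/19 + 2/19 → 4/19
merge 2/19 + 5/38 → 9/38
merge 4/19 + 9/38 → 17/38
merge 5/19 + 11/38 → 21/38
merge 17/38 + 21/38 → 1
L = 2/19 + 4/19 + 9/38 + 17/38 + 21/38 + 1 = 97/38 ≈ 2.553 bits/symbol.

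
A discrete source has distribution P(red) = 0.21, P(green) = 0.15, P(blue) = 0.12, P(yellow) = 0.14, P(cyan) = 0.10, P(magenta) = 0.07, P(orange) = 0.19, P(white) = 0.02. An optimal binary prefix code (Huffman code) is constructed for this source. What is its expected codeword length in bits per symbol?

Repeatedly combine the two least-probable nodes; the expected code length is the sum of the merged weights.
merge 1/50 + 7/100 → 9/100
merge 9/100 + 1/10 → 19/100
merge 3/25 + 7/50 → 13/50
merge 3/20 + 19/100 → 17/50
merge 19/100 + 21/100 → 2/5
merge 13/50 + 17/50 → 3/5
merge 2/5 + 3/5 → 1
L = 9/100 + 19/100 + 13/50 + 17/50 + 2/5 + 3/5 + 1 = 72/25 = 2.88 bits/symbol.

2.88 bits/symbol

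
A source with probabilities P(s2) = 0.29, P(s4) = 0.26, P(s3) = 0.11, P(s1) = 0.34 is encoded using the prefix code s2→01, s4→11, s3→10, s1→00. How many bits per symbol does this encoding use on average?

2 bits/symbol

L̄ = Σ pᵢ·ℓᵢ = 0.29·2 + 0.26·2 + 0.11·2 + 0.34·2 = 2 bits/symbol.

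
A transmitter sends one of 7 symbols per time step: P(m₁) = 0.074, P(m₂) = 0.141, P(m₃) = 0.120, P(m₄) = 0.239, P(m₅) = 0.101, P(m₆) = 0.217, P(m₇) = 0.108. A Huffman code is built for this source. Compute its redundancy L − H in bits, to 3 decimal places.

0.023 bits

Entropy H = −Σ p log₂ p ≈ 2.6962 bits.
Huffman merges: 37/500+101/1000→7/40; 27/250+3/25→57/250; 141/1000+7/40→79/250; 217/1000+57/250→89/200; 239/1000+79/250→111/200; 89/200+111/200→1. L = 2719/1000 ≈ 2.7190.
L − H = 2.7190 − 2.6962 = 0.023 bits.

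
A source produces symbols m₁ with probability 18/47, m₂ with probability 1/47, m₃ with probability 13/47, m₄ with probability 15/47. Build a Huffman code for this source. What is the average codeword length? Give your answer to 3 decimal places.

Repeatedly combine the two least-probable nodes; the expected code length is the sum of the merged weights.
merge 1/47 + 13/47 → 14/47
merge 14/47 + 15/47 → 29/47
merge 18/47 + 29/47 → 1
L = 14/47 + 29/47 + 1 = 90/47 ≈ 1.915 bits/symbol.

1.915 bits/symbol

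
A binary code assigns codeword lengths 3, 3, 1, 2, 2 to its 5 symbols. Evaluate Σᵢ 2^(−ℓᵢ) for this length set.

1.25

With common denominator 2^3 = 8: Σ 2^(−ℓᵢ) = 1/8 + 1/8 + 4/8 + 2/8 + 2/8 = 10/8 = 1.25.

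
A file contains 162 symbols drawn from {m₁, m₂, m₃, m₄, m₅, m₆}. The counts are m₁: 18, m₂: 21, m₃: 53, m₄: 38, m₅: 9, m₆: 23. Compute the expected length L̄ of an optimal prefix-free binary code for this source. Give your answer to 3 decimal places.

2.438 bits/symbol

Probabilities are the counts divided by 162.
Repeatedly combine the two least-probable nodes; the expected code length is the sum of the merged weights.
merge 1/18 + 1/9 → 1/6
merge 7/54 + 23/162 → 22/81
merge 1/6 + 19/81 → 65/162
merge 22/81 + 53/162 → 97/162
merge 65/162 + 97/162 → 1
L = 1/6 + 22/81 + 65/162 + 97/162 + 1 = 395/162 ≈ 2.438 bits/symbol.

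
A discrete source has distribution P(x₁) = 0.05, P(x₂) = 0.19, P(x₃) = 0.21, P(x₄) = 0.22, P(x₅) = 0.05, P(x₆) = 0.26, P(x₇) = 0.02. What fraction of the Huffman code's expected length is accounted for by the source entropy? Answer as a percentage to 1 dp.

Entropy H = −Σ p log₂ p ≈ 2.4590 bits.
Huffman merges: 1/50+1/20→7/100; 1/20+7/100→3/25; 3/25+19/100→31/100; 21/100+11/50→43/100; 13/50+31/100→57/100; 43/100+57/100→1. L = 5/2 ≈ 2.5000.
Efficiency = H/L = 2.4590/2.5000 = 98.4%.

98.4%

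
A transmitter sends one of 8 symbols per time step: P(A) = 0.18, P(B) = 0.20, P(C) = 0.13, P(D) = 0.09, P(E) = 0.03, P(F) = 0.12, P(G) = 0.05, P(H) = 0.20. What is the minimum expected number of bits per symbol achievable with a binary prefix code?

2.85 bits/symbol

Repeatedly combine the two least-probable nodes; the expected code length is the sum of the merged weights.
merge 3/100 + 1/20 → 2/25
merge 2/25 + 9/100 → 17/100
merge 3/25 + 13/100 → 1/4
merge 17/100 + 9/50 → 7/20
merge 1/5 + 1/5 → 2/5
merge 1/4 + 7/20 → 3/5
merge 2/5 + 3/5 → 1
L = 2/25 + 17/100 + 1/4 + 7/20 + 2/5 + 3/5 + 1 = 57/20 = 2.85 bits/symbol.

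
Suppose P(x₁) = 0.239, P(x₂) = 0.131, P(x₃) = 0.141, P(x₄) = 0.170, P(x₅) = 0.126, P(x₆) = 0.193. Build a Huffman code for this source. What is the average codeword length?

Repeatedly combine the two least-probable nodes; the expected code length is the sum of the merged weights.
merge 63/500 + 131/1000 → 257/1000
merge 141/1000 + 17/100 → 311/1000
merge 193/1000 + 239/1000 → 54/125
merge 257/1000 + 311/1000 → 71/125
merge 54/125 + 71/125 → 1
L = 257/1000 + 311/1000 + 54/125 + 71/125 + 1 = 321/125 = 2.568 bits/symbol.

2.568 bits/symbol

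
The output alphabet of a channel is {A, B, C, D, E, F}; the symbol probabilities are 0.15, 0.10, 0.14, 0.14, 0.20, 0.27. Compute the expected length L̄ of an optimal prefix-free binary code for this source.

Repeatedly combine the two least-probable nodes; the expected code length is the sum of the merged weights.
merge 1/10 + 7/50 → 6/25
merge 7/50 + 3/20 → 29/100
merge 1/5 + 6/25 → 11/25
merge 27/100 + 29/100 → 14/25
merge 11/25 + 14/25 → 1
L = 6/25 + 29/100 + 11/25 + 14/25 + 1 = 253/100 = 2.53 bits/symbol.

2.53 bits/symbol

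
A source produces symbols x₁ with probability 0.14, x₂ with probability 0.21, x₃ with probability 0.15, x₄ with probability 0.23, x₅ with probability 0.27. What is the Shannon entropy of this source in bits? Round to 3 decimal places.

2.278 bits

H = −Σ pᵢ log₂ pᵢ.
−0.14·log₂(0.14) = 0.3971
−0.21·log₂(0.21) = 0.4728
−0.15·log₂(0.15) = 0.4105
−0.23·log₂(0.23) = 0.4877
−0.27·log₂(0.27) = 0.5100
Sum ≈ 2.2782 → 2.278 bits.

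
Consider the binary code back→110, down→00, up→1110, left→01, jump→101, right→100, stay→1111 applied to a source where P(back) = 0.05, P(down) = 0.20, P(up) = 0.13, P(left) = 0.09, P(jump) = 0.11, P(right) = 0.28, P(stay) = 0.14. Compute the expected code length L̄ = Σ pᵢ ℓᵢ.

L̄ = Σ pᵢ·ℓᵢ = 0.05·3 + 0.20·2 + 0.13·4 + 0.09·2 + 0.11·3 + 0.28·3 + 0.14·4 = 2.98 bits/symbol.

2.98 bits/symbol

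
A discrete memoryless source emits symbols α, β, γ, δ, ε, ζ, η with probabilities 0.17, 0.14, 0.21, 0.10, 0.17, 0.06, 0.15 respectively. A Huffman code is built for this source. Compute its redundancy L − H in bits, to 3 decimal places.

0.055 bits

Entropy H = −Σ p log₂ p ≈ 2.7254 bits.
Huffman merges: 3/50+1/10→4/25; 7/50+3/20→29/100; 4/25+17/100→33/100; 17/100+21/100→19/50; 29/100+33/100→31/50; 19/50+31/50→1. L = 139/50 ≈ 2.7800.
L − H = 2.7800 − 2.7254 = 0.055 bits.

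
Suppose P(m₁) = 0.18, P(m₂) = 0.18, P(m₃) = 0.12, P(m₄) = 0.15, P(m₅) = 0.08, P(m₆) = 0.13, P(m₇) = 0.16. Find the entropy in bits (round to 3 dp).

2.765 bits

H = −Σ pᵢ log₂ pᵢ.
−0.18·log₂(0.18) = 0.4453
−0.18·log₂(0.18) = 0.4453
−0.12·log₂(0.12) = 0.3671
−0.15·log₂(0.15) = 0.4105
−0.08·log₂(0.08) = 0.2915
−0.13·log₂(0.13) = 0.3826
−0.16·log₂(0.16) = 0.4230
Sum ≈ 2.7654 → 2.765 bits.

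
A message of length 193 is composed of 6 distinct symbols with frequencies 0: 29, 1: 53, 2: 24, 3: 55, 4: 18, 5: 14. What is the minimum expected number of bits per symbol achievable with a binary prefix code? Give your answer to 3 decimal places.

2.440 bits/symbol

Probabilities are the counts divided by 193.
Repeatedly combine the two least-probable nodes; the expected code length is the sum of the merged weights.
merge 14/193 + 18/193 → 32/193
merge 24/193 + 29/193 → 53/193
merge 32/193 + 53/193 → 85/193
merge 53/193 + 55/193 → 108/193
merge 85/193 + 108/193 → 1
L = 32/193 + 53/193 + 85/193 + 108/193 + 1 = 471/193 ≈ 2.440 bits/symbol.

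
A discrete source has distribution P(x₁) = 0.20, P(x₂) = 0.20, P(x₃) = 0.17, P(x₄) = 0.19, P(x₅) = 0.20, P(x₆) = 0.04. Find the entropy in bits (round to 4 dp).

H = −Σ pᵢ log₂ pᵢ.
−0.20·log₂(0.20) = 0.4644
−0.20·log₂(0.20) = 0.4644
−0.17·log₂(0.17) = 0.4346
−0.19·log₂(0.19) = 0.4552
−0.20·log₂(0.20) = 0.4644
−0.04·log₂(0.04) = 0.1858
Sum ≈ 2.4687 → 2.4687 bits.

2.4687 bits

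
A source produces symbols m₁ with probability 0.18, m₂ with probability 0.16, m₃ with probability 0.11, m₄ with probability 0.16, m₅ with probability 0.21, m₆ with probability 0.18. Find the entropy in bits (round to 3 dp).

H = −Σ pᵢ log₂ pᵢ.
−0.18·log₂(0.18) = 0.4453
−0.16·log₂(0.16) = 0.4230
−0.11·log₂(0.11) = 0.3503
−0.16·log₂(0.16) = 0.4230
−0.21·log₂(0.21) = 0.4728
−0.18·log₂(0.18) = 0.4453
Sum ≈ 2.5598 → 2.560 bits.

2.560 bits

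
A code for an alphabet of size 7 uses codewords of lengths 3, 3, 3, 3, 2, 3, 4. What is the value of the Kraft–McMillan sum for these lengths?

With common denominator 2^4 = 16: Σ 2^(−ℓᵢ) = 2/16 + 2/16 + 2/16 + 2/16 + 4/16 + 2/16 + 1/16 = 15/16 = 0.9375.

0.9375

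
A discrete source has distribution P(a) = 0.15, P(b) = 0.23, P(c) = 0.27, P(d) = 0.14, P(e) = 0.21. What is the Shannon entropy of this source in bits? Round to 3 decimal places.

2.278 bits

H = −Σ pᵢ log₂ pᵢ.
−0.15·log₂(0.15) = 0.4105
−0.23·log₂(0.23) = 0.4877
−0.27·log₂(0.27) = 0.5100
−0.14·log₂(0.14) = 0.3971
−0.21·log₂(0.21) = 0.4728
Sum ≈ 2.2782 → 2.278 bits.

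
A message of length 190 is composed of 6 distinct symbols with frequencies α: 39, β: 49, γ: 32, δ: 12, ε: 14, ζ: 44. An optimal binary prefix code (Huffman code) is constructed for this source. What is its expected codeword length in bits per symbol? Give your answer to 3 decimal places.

2.442 bits/symbol

Probabilities are the counts divided by 190.
Repeatedly combine the two least-probable nodes; the expected code length is the sum of the merged weights.
merge 6/95 + 7/95 → 13/95
merge 13/95 + 16/95 → 29/95
merge 39/190 + 22/95 → 83/190
merge 49/190 + 29/95 → 107/190
merge 83/190 + 107/190 → 1
L = 13/95 + 29/95 + 83/190 + 107/190 + 1 = 232/95 ≈ 2.442 bits/symbol.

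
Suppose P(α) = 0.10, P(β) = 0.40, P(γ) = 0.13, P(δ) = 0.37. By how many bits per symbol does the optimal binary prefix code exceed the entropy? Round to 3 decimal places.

0.056 bits

Entropy H = −Σ p log₂ p ≈ 1.7743 bits.
Huffman merges: 1/10+13/100→23/100; 23/100+37/100→3/5; 2/5+3/5→1. L = 183/100 ≈ 1.8300.
L − H = 1.8300 − 1.7743 = 0.056 bits.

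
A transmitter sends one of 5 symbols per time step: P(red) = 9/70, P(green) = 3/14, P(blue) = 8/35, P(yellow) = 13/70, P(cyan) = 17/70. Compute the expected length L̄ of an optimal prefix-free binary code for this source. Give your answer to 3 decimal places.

Repeatedly combine the two least-probable nodes; the expected code length is the sum of the merged weights.
merge 9/70 + 13/70 → 11/35
merge 3/14 + 8/35 → 31/70
merge 17/70 + 11/35 → 39/70
merge 31/70 + 39/70 → 1
L = 11/35 + 31/70 + 39/70 + 1 = 81/35 ≈ 2.314 bits/symbol.

2.314 bits/symbol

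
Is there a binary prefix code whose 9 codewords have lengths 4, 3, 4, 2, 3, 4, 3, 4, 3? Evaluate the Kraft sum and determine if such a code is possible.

With common denominator 2^4 = 16: Σ 2^(−ℓᵢ) = 1/16 + 2/16 + 1/16 + 4/16 + 2/16 + 1/16 + 2/16 + 1/16 + 2/16 = 16/16 = 1.
Kraft's inequality requires Σ ≤ 1; here Σ = 1 ≤ 1, so such a prefix code exists.

1; yes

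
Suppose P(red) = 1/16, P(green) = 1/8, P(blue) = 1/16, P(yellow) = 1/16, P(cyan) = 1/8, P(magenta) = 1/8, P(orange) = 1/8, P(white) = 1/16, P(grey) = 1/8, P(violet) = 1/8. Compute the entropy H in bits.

Each probability is a power of 1/2, so log₂(1/p) is an integer.
H = Σ p·log₂(1/p) = 1/16·4 + 1/8·3 + 1/16·4 + 1/16·4 + 1/8·3 + 1/8·3 + 1/8·3 + 1/16·4 + 1/8·3 + 1/8·3 = 3.25 bits.

3.25 bits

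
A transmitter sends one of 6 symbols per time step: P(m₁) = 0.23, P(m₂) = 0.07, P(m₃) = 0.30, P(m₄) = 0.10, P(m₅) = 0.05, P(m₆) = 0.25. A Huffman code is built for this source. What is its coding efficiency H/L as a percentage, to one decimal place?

99.4%

Entropy H = −Σ p log₂ p ≈ 2.3256 bits.
Huffman merges: 1/20+7/100→3/25; 1/10+3/25→11/50; 11/50+23/100→9/20; 1/4+3/10→11/20; 9/20+11/20→1. L = 117/50 ≈ 2.3400.
Efficiency = H/L = 2.3256/2.3400 = 99.4%.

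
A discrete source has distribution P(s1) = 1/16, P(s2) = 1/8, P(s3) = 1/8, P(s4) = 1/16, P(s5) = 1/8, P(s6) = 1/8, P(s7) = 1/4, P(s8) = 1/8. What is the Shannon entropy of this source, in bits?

Each probability is a power of 1/2, so log₂(1/p) is an integer.
H = Σ p·log₂(1/p) = 1/16·4 + 1/8·3 + 1/8·3 + 1/16·4 + 1/8·3 + 1/8·3 + 1/4·2 + 1/8·3 = 2.875 bits.

2.875 bits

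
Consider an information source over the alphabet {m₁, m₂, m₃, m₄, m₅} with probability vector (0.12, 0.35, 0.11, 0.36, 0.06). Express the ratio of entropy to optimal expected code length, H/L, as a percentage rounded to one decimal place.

Entropy H = −Σ p log₂ p ≈ 2.0216 bits.
Huffman merges: 3/50+11/100→17/100; 3/25+17/100→29/100; 29/100+7/20→16/25; 9/25+16/25→1. L = 21/10 ≈ 2.1000.
Efficiency = H/L = 2.0216/2.1000 = 96.3%.

96.3%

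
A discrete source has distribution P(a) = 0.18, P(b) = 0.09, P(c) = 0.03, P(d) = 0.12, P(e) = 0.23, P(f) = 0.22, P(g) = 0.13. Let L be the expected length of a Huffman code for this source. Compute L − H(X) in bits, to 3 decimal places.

Entropy H = −Σ p log₂ p ≈ 2.6277 bits.
Huffman merges: 3/100+9/100→3/25; 3/25+3/25→6/25; 13/100+9/50→31/100; 11/50+23/100→9/20; 6/25+31/100→11/20; 9/20+11/20→1. L = 267/100 ≈ 2.6700.
L − H = 2.6700 − 2.6277 = 0.042 bits.

0.042 bits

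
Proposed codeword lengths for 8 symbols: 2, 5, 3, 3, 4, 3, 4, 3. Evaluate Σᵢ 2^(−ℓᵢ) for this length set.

With common denominator 2^5 = 32: Σ 2^(−ℓᵢ) = 8/32 + 1/32 + 4/32 + 4/32 + 2/32 + 4/32 + 2/32 + 4/32 = 29/32 = 0.90625.

0.90625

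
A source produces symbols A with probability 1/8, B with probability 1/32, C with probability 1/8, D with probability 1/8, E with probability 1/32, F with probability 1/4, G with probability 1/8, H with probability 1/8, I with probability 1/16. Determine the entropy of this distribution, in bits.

2.9375 bits

Each probability is a power of 1/2, so log₂(1/p) is an integer.
H = Σ p·log₂(1/p) = 1/8·3 + 1/32·5 + 1/8·3 + 1/8·3 + 1/32·5 + 1/4·2 + 1/8·3 + 1/8·3 + 1/16·4 = 2.9375 bits.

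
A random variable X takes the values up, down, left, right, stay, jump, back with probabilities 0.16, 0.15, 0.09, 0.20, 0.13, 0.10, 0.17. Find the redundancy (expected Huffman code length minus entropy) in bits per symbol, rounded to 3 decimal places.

0.040 bits

Entropy H = −Σ p log₂ p ≈ 2.7600 bits.
Huffman merges: 9/100+1/10→19/100; 13/100+3/20→7/25; 4/25+17/100→33/100; 19/100+1/5→39/100; 7/25+33/100→61/100; 39/100+61/100→1. L = 14/5 ≈ 2.8000.
L − H = 2.8000 − 2.7600 = 0.040 bits.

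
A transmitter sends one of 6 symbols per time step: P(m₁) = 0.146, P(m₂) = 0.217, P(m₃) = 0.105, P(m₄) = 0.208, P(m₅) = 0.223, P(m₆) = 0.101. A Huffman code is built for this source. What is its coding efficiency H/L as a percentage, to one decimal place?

98.2%

Entropy H = −Σ p log₂ p ≈ 2.5130 bits.
Huffman merges: 101/1000+21/200→103/500; 73/500+103/500→44/125; 26/125+217/1000→17/40; 223/1000+44/125→23/40; 17/40+23/40→1. L = 1279/500 ≈ 2.5580.
Efficiency = H/L = 2.5130/2.5580 = 98.2%.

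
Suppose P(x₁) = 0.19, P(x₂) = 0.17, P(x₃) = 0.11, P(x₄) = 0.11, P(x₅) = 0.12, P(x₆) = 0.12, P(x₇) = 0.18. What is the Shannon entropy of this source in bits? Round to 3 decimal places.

2.770 bits

H = −Σ pᵢ log₂ pᵢ.
−0.19·log₂(0.19) = 0.4552
−0.17·log₂(0.17) = 0.4346
−0.11·log₂(0.11) = 0.3503
−0.11·log₂(0.11) = 0.3503
−0.12·log₂(0.12) = 0.3671
−0.12·log₂(0.12) = 0.3671
−0.18·log₂(0.18) = 0.4453
Sum ≈ 2.7698 → 2.770 bits.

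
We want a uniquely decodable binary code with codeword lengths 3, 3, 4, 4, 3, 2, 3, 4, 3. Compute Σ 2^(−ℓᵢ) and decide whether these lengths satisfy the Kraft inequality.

1.0625; no

With common denominator 2^4 = 16: Σ 2^(−ℓᵢ) = 2/16 + 2/16 + 1/16 + 1/16 + 2/16 + 4/16 + 2/16 + 1/16 + 2/16 = 17/16 = 1.0625.
Kraft's inequality requires Σ ≤ 1; here Σ = 1.0625 > 1, so no such prefix code exists.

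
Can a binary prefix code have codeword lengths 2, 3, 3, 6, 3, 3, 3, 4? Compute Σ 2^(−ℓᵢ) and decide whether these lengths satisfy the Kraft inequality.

0.953125; yes

With common denominator 2^6 = 64: Σ 2^(−ℓᵢ) = 16/64 + 8/64 + 8/64 + 1/64 + 8/64 + 8/64 + 8/64 + 4/64 = 61/64 = 0.953125.
Kraft's inequality requires Σ ≤ 1; here Σ = 0.953125 ≤ 1, so such a prefix code exists.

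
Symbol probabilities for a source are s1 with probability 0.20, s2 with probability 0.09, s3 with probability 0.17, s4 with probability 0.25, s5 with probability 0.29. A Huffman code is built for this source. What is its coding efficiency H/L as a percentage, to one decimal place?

98.7%

Entropy H = −Σ p log₂ p ≈ 2.2295 bits.
Huffman merges: 9/100+17/100→13/50; 1/5+1/4→9/20; 13/50+29/100→11/20; 9/20+11/20→1. L = 113/50 ≈ 2.2600.
Efficiency = H/L = 2.2295/2.2600 = 98.7%.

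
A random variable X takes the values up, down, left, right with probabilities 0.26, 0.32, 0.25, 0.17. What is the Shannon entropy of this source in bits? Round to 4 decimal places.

1.9659 bits

H = −Σ pᵢ log₂ pᵢ.
−0.26·log₂(0.26) = 0.5053
−0.32·log₂(0.32) = 0.5260
−0.25·log₂(0.25) = 0.5000
−0.17·log₂(0.17) = 0.4346
Sum ≈ 1.9659 → 1.9659 bits.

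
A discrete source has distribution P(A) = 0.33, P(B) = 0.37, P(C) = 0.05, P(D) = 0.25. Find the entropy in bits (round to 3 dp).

H = −Σ pᵢ log₂ pᵢ.
−0.33·log₂(0.33) = 0.5278
−0.37·log₂(0.37) = 0.5307
−0.05·log₂(0.05) = 0.2161
−0.25·log₂(0.25) = 0.5000
Sum ≈ 1.7746 → 1.775 bits.

1.775 bits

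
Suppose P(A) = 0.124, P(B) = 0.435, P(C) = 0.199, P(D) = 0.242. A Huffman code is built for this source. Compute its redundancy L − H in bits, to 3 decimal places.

0.033 bits

Entropy H = −Σ p log₂ p ≈ 1.8547 bits.
Huffman merges: 31/250+199/1000→323/1000; 121/500+323/1000→113/200; 87/200+113/200→1. L = 236/125 ≈ 1.8880.
L − H = 1.8880 − 1.8547 = 0.033 bits.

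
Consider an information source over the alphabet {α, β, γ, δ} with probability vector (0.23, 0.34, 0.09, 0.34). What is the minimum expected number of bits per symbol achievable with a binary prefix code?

1.98 bits/symbol

Repeatedly combine the two least-probable nodes; the expected code length is the sum of the merged weights.
merge 9/100 + 23/100 → 8/25
merge 8/25 + 17/50 → 33/50
merge 17/50 + 33/50 → 1
L = 8/25 + 33/50 + 1 = 99/50 = 1.98 bits/symbol.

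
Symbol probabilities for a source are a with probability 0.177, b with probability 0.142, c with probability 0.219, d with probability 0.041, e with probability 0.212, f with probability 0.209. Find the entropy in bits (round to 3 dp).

2.457 bits

H = −Σ pᵢ log₂ pᵢ.
−0.177·log₂(0.177) = 0.4422
−0.142·log₂(0.142) = 0.3999
−0.219·log₂(0.219) = 0.4798
−0.041·log₂(0.041) = 0.1889
−0.212·log₂(0.212) = 0.4744
−0.209·log₂(0.209) = 0.4720
Sum ≈ 2.4573 → 2.457 bits.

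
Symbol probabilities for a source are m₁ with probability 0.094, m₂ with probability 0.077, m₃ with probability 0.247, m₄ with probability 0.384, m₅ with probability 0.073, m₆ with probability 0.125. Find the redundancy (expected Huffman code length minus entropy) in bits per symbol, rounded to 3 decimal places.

Entropy H = −Σ p log₂ p ≈ 2.2847 bits.
Huffman merges: 73/1000+77/1000→3/20; 47/500+1/8→219/1000; 3/20+219/1000→369/1000; 247/1000+369/1000→77/125; 48/125+77/125→1. L = 1177/500 ≈ 2.3540.
L − H = 2.3540 − 2.2847 = 0.069 bits.

0.069 bits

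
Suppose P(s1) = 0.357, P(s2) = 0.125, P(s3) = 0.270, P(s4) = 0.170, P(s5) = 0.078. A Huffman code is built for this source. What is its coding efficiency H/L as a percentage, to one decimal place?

97.0%

Entropy H = −Σ p log₂ p ≈ 2.1372 bits.
Huffman merges: 39/500+1/8→203/1000; 17/100+203/1000→373/1000; 27/100+357/1000→627/1000; 373/1000+627/1000→1. L = 2203/1000 ≈ 2.2030.
Efficiency = H/L = 2.1372/2.2030 = 97.0%.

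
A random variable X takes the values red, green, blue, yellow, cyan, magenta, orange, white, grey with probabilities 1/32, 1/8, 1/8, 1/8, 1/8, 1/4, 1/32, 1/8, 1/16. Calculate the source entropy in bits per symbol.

Each probability is a power of 1/2, so log₂(1/p) is an integer.
H = Σ p·log₂(1/p) = 1/32·5 + 1/8·3 + 1/8·3 + 1/8·3 + 1/8·3 + 1/4·2 + 1/32·5 + 1/8·3 + 1/16·4 = 2.9375 bits.

2.9375 bits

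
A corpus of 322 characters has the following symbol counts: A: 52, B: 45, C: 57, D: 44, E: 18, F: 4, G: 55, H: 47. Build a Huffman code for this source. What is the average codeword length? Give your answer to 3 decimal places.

Probabilities are the counts divided by 322.
Repeatedly combine the two least-probable nodes; the expected code length is the sum of the merged weights.
merge 2/161 + 9/161 → 11/161
merge 11/161 + 22/161 → 33/161
merge 45/322 + 47/322 → 2/7
merge 26/161 + 55/322 → 107/322
merge 57/322 + 33/161 → 123/322
merge 2/7 + 107/322 → 199/322
merge 123/322 + 199/322 → 1
L = 11/161 + 33/161 + 2/7 + 107/322 + 123/322 + 199/322 + 1 = 133/46 ≈ 2.891 bits/symbol.

2.891 bits/symbol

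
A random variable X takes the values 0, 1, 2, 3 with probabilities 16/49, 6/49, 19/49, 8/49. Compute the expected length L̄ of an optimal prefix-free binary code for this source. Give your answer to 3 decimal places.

Repeatedly combine the two least-probable nodes; the expected code length is the sum of the merged weights.
merge 6/49 + 8/49 → 2/7
merge 2/7 + 16/49 → 30/49
merge 19/49 + 30/49 → 1
L = 2/7 + 30/49 + 1 = 93/49 ≈ 1.898 bits/symbol.

1.898 bits/symbol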